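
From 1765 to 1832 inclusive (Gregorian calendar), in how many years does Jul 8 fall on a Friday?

10

Track Jul 8's weekday year by year (advancing +1, or +2 across a Feb 29):
  1765: Mon  1766: Tue (+1)  1767: Wed (+1)  1768: Fri (+2) ✓  1769: Sat (+1)
  1770: Sun (+1)  1771: Mon (+1)  1772: Wed (+2)  1773: Thu (+1)  1774: Fri (+1) ✓
  1775: Sat (+1)  1776: Mon (+2)  1777: Tue (+1)  1778: Wed (+1)  … (40 more years) …
  1819: Thu (+1)  1820: Sat (+2)  1821: Sun (+1)  1822: Mon (+1)  1823: Tue (+1)
  1824: Thu (+2)  1825: Fri (+1) ✓  1826: Sat (+1)  1827: Sun (+1)  1828: Tue (+2)
  1829: Wed (+1)  1830: Thu (+1)  1831: Fri (+1) ✓  1832: Sun (+2)
Friday years: 1768, 1774, 1785, 1791, 1796, 1803, 1808, 1814, 1825, 1831 — 10 in total.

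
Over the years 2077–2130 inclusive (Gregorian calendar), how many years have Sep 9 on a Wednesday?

7

Track Sep 9's weekday year by year (advancing +1, or +2 across a Feb 29):
  2077: Thu  2078: Fri (+1)  2079: Sat (+1)  2080: Mon (+2)  2081: Tue (+1)
  2082: Wed (+1) ✓  2083: Thu (+1)  2084: Sat (+2)  2085: Sun (+1)  2086: Mon (+1)
  2087: Tue (+1)  2088: Thu (+2)  2089: Fri (+1)  2090: Sat (+1)  … (26 more years) …
  2117: Thu (+1)  2118: Fri (+1)  2119: Sat (+1)  2120: Mon (+2)  2121: Tue (+1)
  2122: Wed (+1) ✓  2123: Thu (+1)  2124: Sat (+2)  2125: Sun (+1)  2126: Mon (+1)
  2127: Tue (+1)  2128: Thu (+2)  2129: Fri (+1)  2130: Sat (+1)
Wednesday years: 2082, 2093, 2099, 2105, 2111, 2116, 2122 — 7 in total.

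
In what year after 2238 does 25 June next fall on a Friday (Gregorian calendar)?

2241

From one year to the next, a fixed date's weekday advances by 1, or by 2 when a Feb 29 lies between the two dates.
2238: June 25 is Monday.
2239: Tuesday (+1)
2240: Thursday (+2)
2241: Friday (+1)
25 June falls on a Friday in 2241.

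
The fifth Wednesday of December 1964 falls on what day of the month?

December 1, 1964 is a Tuesday, so the first Wednesday is the 2nd.
The fifth Wednesday is 2 + 28 = 30.

30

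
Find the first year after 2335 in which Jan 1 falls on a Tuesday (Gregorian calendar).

2346

Jan 1 advances by 2 weekdays after a leap year and by 1 after a common year.
2335: Jan 1 is Tuesday.
2336: Wednesday (leap)
2337: Friday
2338: Saturday
2339: Sunday
2340: Monday (leap)
2341: Wednesday
2342: Thursday
2343: Friday
2344: Saturday (leap)
2345: Monday
2346: Tuesday
2346 begins on a Tuesday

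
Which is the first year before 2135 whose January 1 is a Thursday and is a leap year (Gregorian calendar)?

Jan 1 advances by 2 weekdays after a leap year and by 1 after a common year.
2135: Jan 1 is Saturday.
2134: Friday
2133: Thursday
2132: Tuesday (leap)
2131: Monday
2130: Sunday
2129: Saturday
2128: Thursday (leap)
2128 begins on a Thursday and is a leap year.

2128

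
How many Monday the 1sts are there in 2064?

Check the 1st of each month of 2064: Jan 1: Tue, Feb 1: Fri, Mar 1: Sat, Apr 1: Tue, May 1: Thu, Jun 1: Sun, Jul 1: Tue, Aug 1: Fri, Sep 1: Mon, Oct 1: Wed, Nov 1: Sat, Dec 1: Mon.
Monday occurs in September, December — 2 months.

2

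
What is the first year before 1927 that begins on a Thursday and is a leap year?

Jan 1 advances by 2 weekdays after a leap year and by 1 after a common year.
1927: Jan 1 is Saturday.
1926: Friday
1925: Thursday
1924: Tuesday (leap)
1923: Monday
1922: Sunday
1921: Saturday
1920: Thursday (leap)
1920 begins on a Thursday and is a leap year.

1920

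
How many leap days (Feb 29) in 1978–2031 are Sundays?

Leap years in 1978–2031: 13 of them.
Feb 29 weekday advances by 5 (mod 7) from one leap year to the next four years later (or differs when a century non-leap intervenes).
Leap-day weekdays: 1980:Fri 1984:Wed 1988:Mon 1992:Sat 1996:Thu 2000:Tue 2004:Sun✓ 2008:Fri 2012:Wed 2016:Mon 2020:Sat 2024:Thu 2028:Tue
Sunday: 2004 → 1.

1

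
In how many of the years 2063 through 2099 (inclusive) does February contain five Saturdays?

February has 28 days (29 in leap years); it has five Saturdays when Saturday falls among the first (month-length − 28) days — i.e. when February 1 is Saturday in a leap year (never in a common year).
February 1 by year: 2063:Thu 2064:Fri 2065:Sun 2066:Mon 2067:Tue 2068:Wed 2069:Fri 2070:Sat 2071:Sun 2072:Mon 2073:Wed 2074:Thu 2075:Fri 2076:Sat✓ 2077:Mon …(7 more)… 2085:Thu 2086:Fri 2087:Sat 2088:Sun 2089:Tue 2090:Wed 2091:Thu 2092:Fri 2093:Sun 2094:Mon 2095:Tue 2096:Wed 2097:Fri 2098:Sat 2099:Sun
Years with five Saturdays: 2076 → 1.

1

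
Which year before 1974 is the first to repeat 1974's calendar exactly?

Two years share a calendar iff Jan 1 falls on the same weekday and both are leap or both are common. 1974: Jan 1 is Tuesday, common year.
1973: Jan 1 Monday, common
1972: Jan 1 Saturday, leap
1971: Jan 1 Friday, common
1970: Jan 1 Thursday, common
1969: Jan 1 Wednesday, common
1968: Jan 1 Monday, leap
1967: Jan 1 Sunday, common
1966: Jan 1 Saturday, common
1965: Jan 1 Friday, common
1964: Jan 1 Wednesday, leap
1963: Jan 1 Tuesday, common
1963 matches on both conditions.

1963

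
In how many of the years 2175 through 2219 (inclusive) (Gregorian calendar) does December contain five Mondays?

December has 31 days; it has five Mondays when Monday falls among the first (month-length − 28) days — i.e. when December 1 is one of Monday/Sunday/Saturday.
December 1 by year: 2175:Fri 2176:Sun✓ 2177:Mon✓ 2178:Tue 2179:Wed 2180:Fri 2181:Sat✓ 2182:Sun✓ 2183:Mon✓ 2184:Wed 2185:Thu 2186:Fri 2187:Sat✓ 2188:Mon✓ 2189:Tue …(15 more)… 2205:Sun✓ 2206:Mon✓ 2207:Tue 2208:Thu 2209:Fri 2210:Sat✓ 2211:Sun✓ 2212:Tue 2213:Wed 2214:Thu 2215:Fri 2216:Sun✓ 2217:Mon✓ 2218:Tue 2219:Wed
Years with five Mondays: 2176, 2177, 2181, 2182, 2183, 2187, 2188, 2192, 2193, 2194, 2198, 2199, 2200, 2204, 2205, 2206, 2210, 2211, 2216, 2217 → 20.

20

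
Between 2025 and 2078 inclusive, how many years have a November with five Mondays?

November has 30 days; it has five Mondays when Monday falls among the first (month-length − 28) days — i.e. when November 1 is one of Monday/Sunday.
November 1 by year: 2025:Sat 2026:Sun✓ 2027:Mon✓ 2028:Wed 2029:Thu 2030:Fri 2031:Sat 2032:Mon✓ 2033:Tue 2034:Wed 2035:Thu 2036:Sat 2037:Sun✓ 2038:Mon✓ 2039:Tue …(24 more)… 2064:Sat 2065:Sun✓ 2066:Mon✓ 2067:Tue 2068:Thu 2069:Fri 2070:Sat 2071:Sun✓ 2072:Tue 2073:Wed 2074:Thu 2075:Fri 2076:Sun✓ 2077:Mon✓ 2078:Tue
Years with five Mondays: 2026, 2027, 2032, 2037, 2038, 2043, 2048, 2049, 2054, 2055, 2060, 2065, 2066, 2071, 2076, 2077 → 16.

16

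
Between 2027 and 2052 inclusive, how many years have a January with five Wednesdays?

January has 31 days; it has five Wednesdays when Wednesday falls among the first (month-length − 28) days — i.e. when January 1 is one of Wednesday/Tuesday/Monday.
January 1 by year: 2027:Fri 2028:Sat 2029:Mon✓ 2030:Tue✓ 2031:Wed✓ 2032:Thu 2033:Sat 2034:Sun 2035:Mon✓ 2036:Tue✓ 2037:Thu 2038:Fri 2039:Sat 2040:Sun 2041:Tue✓ 2042:Wed✓ 2043:Thu 2044:Fri 2045:Sun 2046:Mon✓ 2047:Tue✓ 2048:Wed✓ 2049:Fri 2050:Sat 2051:Sun 2052:Mon✓
Years with five Wednesdays: 2029, 2030, 2031, 2035, 2036, 2041, 2042, 2046, 2047, 2048, 2052 → 11.

11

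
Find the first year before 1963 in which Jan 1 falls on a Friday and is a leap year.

Jan 1 advances by 2 weekdays after a leap year and by 1 after a common year.
1963: Jan 1 is Tuesday.
1962: Monday
1961: Sunday
1960: Friday (leap)
1960 begins on a Friday and is a leap year.

1960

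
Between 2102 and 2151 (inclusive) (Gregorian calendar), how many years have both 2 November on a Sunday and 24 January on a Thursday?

2

Check each year's weekday for 2 November and 24 January:
  2102: Thu/Tue  2103: Fri/Wed  2104: Sun/Thu ✓  2105: Mon/Sat  2106: Tue/Sun  2107: Wed/Mon  2108: Fri/Tue  2109: Sat/Thu  2110: Sun/Fri  2111: Mon/Sat  2112: Wed/Sun  2113: Thu/Tue  2114: Fri/Wed  2115: Sat/Thu  …(22 more)…  2138: Sun/Fri  2139: Mon/Sat  2140: Wed/Sun  2141: Thu/Tue  2142: Fri/Wed  2143: Sat/Thu  2144: Mon/Fri  2145: Tue/Sun  2146: Wed/Mon  2147: Thu/Tue  2148: Sat/Wed  2149: Sun/Fri  2150: Mon/Sat  2151: Tue/Sun
Both conditions hold in: 2104, 2132 — 2.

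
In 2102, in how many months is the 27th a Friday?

2

Check the 27th of each month of 2102: Jan 27: Fri, Feb 27: Mon, Mar 27: Mon, Apr 27: Thu, May 27: Sat, Jun 27: Tue, Jul 27: Thu, Aug 27: Sun, Sep 27: Wed, Oct 27: Fri, Nov 27: Mon, Dec 27: Wed.
Friday occurs in January, October — 2 months.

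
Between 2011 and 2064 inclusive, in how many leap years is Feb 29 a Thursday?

Leap years in 2011–2064: 14 of them.
Feb 29 weekday advances by 5 (mod 7) from one leap year to the next four years later (or differs when a century non-leap intervenes).
Leap-day weekdays: 2012:Wed 2016:Mon 2020:Sat 2024:Thu✓ 2028:Tue 2032:Sun 2036:Fri 2040:Wed 2044:Mon 2048:Sat 2052:Thu✓ 2056:Tue 2060:Sun 2064:Fri
Thursday: 2024, 2052 → 2.

2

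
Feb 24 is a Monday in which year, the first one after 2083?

From one year to the next, a fixed date's weekday advances by 1, or by 2 when a Feb 29 lies between the two dates.
2083: February 24 is Wednesday.
2084: Thursday (+1)
2085: Saturday (+2)
2086: Sunday (+1)
2087: Monday (+1)
Feb 24 falls on a Monday in 2087.

2087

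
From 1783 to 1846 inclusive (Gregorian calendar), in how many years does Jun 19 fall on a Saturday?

8

Track Jun 19's weekday year by year (advancing +1, or +2 across a Feb 29):
  1783: Thu  1784: Sat (+2) ✓  1785: Sun (+1)  1786: Mon (+1)  1787: Tue (+1)
  1788: Thu (+2)  1789: Fri (+1)  1790: Sat (+1) ✓  1791: Sun (+1)  1792: Tue (+2)
  1793: Wed (+1)  1794: Thu (+1)  1795: Fri (+1)  1796: Sun (+2)  … (36 more years) …
  1833: Wed (+1)  1834: Thu (+1)  1835: Fri (+1)  1836: Sun (+2)  1837: Mon (+1)
  1838: Tue (+1)  1839: Wed (+1)  1840: Fri (+2)  1841: Sat (+1) ✓  1842: Sun (+1)
  1843: Mon (+1)  1844: Wed (+2)  1845: Thu (+1)  1846: Fri (+1)
Saturday years: 1784, 1790, 1802, 1813, 1819, 1824, 1830, 1841 — 8 in total.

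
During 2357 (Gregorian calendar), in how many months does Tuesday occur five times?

A month of length L has five Tuesdays iff its first Tuesday is on day ≤ L−28 (so day 1–3 in a 31-day month, 1–2 in a 30-day month, day 1 in a leap February).
Checking each month of 2357: Jan starts Tue (31d) ✓; Feb starts Fri (28d); Mar starts Fri (31d); Apr starts Mon (30d) ✓; May starts Wed (31d); Jun starts Sat (30d); Jul starts Mon (31d) ✓; Aug starts Thu (31d); Sep starts Sun (30d); Oct starts Tue (31d) ✓; Nov starts Fri (30d); Dec starts Sun (31d) ✓.
Five-Tuesday months: January, April, July, October, December → 5.

5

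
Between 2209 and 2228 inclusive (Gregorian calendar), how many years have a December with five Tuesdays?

8

December has 31 days; it has five Tuesdays when Tuesday falls among the first (month-length − 28) days — i.e. when December 1 is one of Tuesday/Monday/Sunday.
December 1 by year: 2209:Fri 2210:Sat 2211:Sun✓ 2212:Tue✓ 2213:Wed 2214:Thu 2215:Fri 2216:Sun✓ 2217:Mon✓ 2218:Tue✓ 2219:Wed 2220:Fri 2221:Sat 2222:Sun✓ 2223:Mon✓ 2224:Wed 2225:Thu 2226:Fri 2227:Sat 2228:Mon✓
Years with five Tuesdays: 2211, 2212, 2216, 2217, 2218, 2222, 2223, 2228 → 8.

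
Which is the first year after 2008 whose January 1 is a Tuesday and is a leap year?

Jan 1 advances by 2 weekdays after a leap year and by 1 after a common year.
2008: Jan 1 is Tuesday (leap).
2009: Thursday
2010: Friday
2011: Saturday
2012: Sunday (leap)
2013: Tuesday
2014: Wednesday
2015: Thursday
2016: Friday (leap)
2017: Sunday
2018: Monday
2019: Tuesday
2020: Wednesday (leap)
2021: Friday
2022: Saturday
2023: Sunday
2024: Monday (leap)
2025: Wednesday
2026: Thursday
2027: Friday
2028: Saturday (leap)
2029: Monday
2030: Tuesday
2031: Wednesday
2032: Thursday (leap)
2033: Saturday
2034: Sunday
2035: Monday
2036: Tuesday (leap)
2036 begins on a Tuesday and is a leap year.

2036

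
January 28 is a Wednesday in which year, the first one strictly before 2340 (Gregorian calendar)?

From one year to the next, a fixed date's weekday advances by 1, or by 2 when a Feb 29 lies between the two dates.
2340: January 28 is Sunday.
2339: Saturday (−1)
2338: Friday (−1)
2337: Thursday (−1)
2336: Tuesday (−2)
2335: Monday (−1)
2334: Sunday (−1)
2333: Saturday (−1)
2332: Thursday (−2)
2331: Wednesday (−1)
January 28 falls on a Wednesday in 2331.

2331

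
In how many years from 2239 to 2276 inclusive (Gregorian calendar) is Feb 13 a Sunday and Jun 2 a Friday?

Check each year's weekday for Feb 13 and Jun 2:
  2239: Wed/Sun  2240: Thu/Tue  2241: Sat/Wed  2242: Sun/Thu  2243: Mon/Fri  2244: Tue/Sun  2245: Thu/Mon  2246: Fri/Tue  2247: Sat/Wed  2248: Sun/Fri ✓  2249: Tue/Sat  2250: Wed/Sun  2251: Thu/Mon  2252: Fri/Wed  …(10 more)…  2263: Fri/Tue  2264: Sat/Thu  2265: Mon/Fri  2266: Tue/Sat  2267: Wed/Sun  2268: Thu/Tue  2269: Sat/Wed  2270: Sun/Thu  2271: Mon/Fri  2272: Tue/Sun  2273: Thu/Mon  2274: Fri/Tue  2275: Sat/Wed  2276: Sun/Fri ✓
Both conditions hold in: 2248, 2276 — 2.

2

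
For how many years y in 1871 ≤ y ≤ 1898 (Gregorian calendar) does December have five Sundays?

December has 31 days; it has five Sundays when Sunday falls among the first (month-length − 28) days — i.e. when December 1 is one of Sunday/Saturday/Friday.
December 1 by year: 1871:Fri✓ 1872:Sun✓ 1873:Mon 1874:Tue 1875:Wed 1876:Fri✓ 1877:Sat✓ 1878:Sun✓ 1879:Mon 1880:Wed 1881:Thu 1882:Fri✓ 1883:Sat✓ 1884:Mon 1885:Tue 1886:Wed 1887:Thu 1888:Sat✓ 1889:Sun✓ 1890:Mon 1891:Tue 1892:Thu 1893:Fri✓ 1894:Sat✓ 1895:Sun✓ 1896:Tue 1897:Wed 1898:Thu
Years with five Sundays: 1871, 1872, 1876, 1877, 1878, 1882, 1883, 1888, 1889, 1893, 1894, 1895 → 12.

12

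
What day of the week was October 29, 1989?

January 1, 1989 is a Sunday.
October 29 is day 302 of the year, i.e. 301 days after Jan 1.
301 mod 7 = 0, so advance 0 weekdays from Sunday: Sunday.

Sunday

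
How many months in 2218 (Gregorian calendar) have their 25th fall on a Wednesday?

Check the 25th of each month of 2218: Jan 25: Sun, Feb 25: Wed, Mar 25: Wed, Apr 25: Sat, May 25: Mon, Jun 25: Thu, Jul 25: Sat, Aug 25: Tue, Sep 25: Fri, Oct 25: Sun, Nov 25: Wed, Dec 25: Fri.
Wednesday occurs in February, March, November — 3 months.

3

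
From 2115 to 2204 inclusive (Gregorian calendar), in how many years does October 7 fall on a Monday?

Track October 7's weekday year by year (advancing +1, or +2 across a Feb 29):
  2115: Mon ✓  2116: Wed (+2)  2117: Thu (+1)  2118: Fri (+1)  2119: Sat (+1)
  2120: Mon (+2) ✓  2121: Tue (+1)  2122: Wed (+1)  2123: Thu (+1)  2124: Sat (+2)
  2125: Sun (+1)  2126: Mon (+1) ✓  2127: Tue (+1)  2128: Thu (+2)  … (62 more years) …
  2191: Fri (+1)  2192: Sun (+2)  2193: Mon (+1) ✓  2194: Tue (+1)  2195: Wed (+1)
  2196: Fri (+2)  2197: Sat (+1)  2198: Sun (+1)  2199: Mon (+1) ✓  2200: Tue (+1)
  2201: Wed (+1)  2202: Thu (+1)  2203: Fri (+1)  2204: Sun (+2)
Monday years: 2115, 2120, 2126, 2137, 2143, 2148, 2154, 2165, 2171, 2176, 2182, 2193, 2199 — 13 in total.

13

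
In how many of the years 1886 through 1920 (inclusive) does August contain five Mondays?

August has 31 days; it has five Mondays when Monday falls among the first (month-length − 28) days — i.e. when August 1 is one of Monday/Sunday/Saturday.
August 1 by year: 1886:Sun✓ 1887:Mon✓ 1888:Wed 1889:Thu 1890:Fri 1891:Sat✓ 1892:Mon✓ 1893:Tue 1894:Wed 1895:Thu 1896:Sat✓ 1897:Sun✓ 1898:Mon✓ 1899:Tue 1900:Wed …(5 more)… 1906:Wed 1907:Thu 1908:Sat✓ 1909:Sun✓ 1910:Mon✓ 1911:Tue 1912:Thu 1913:Fri 1914:Sat✓ 1915:Sun✓ 1916:Tue 1917:Wed 1918:Thu 1919:Fri 1920:Sun✓
Years with five Mondays: 1886, 1887, 1891, 1892, 1896, 1897, 1898, 1903, 1904, 1908, 1909, 1910, 1914, 1915, 1920 → 15.

15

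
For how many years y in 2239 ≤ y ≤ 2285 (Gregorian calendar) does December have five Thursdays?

December has 31 days; it has five Thursdays when Thursday falls among the first (month-length − 28) days — i.e. when December 1 is one of Thursday/Wednesday/Tuesday.
December 1 by year: 2239:Sun 2240:Tue✓ 2241:Wed✓ 2242:Thu✓ 2243:Fri 2244:Sun 2245:Mon 2246:Tue✓ 2247:Wed✓ 2248:Fri 2249:Sat 2250:Sun 2251:Mon 2252:Wed✓ 2253:Thu✓ …(17 more)… 2271:Fri 2272:Sun 2273:Mon 2274:Tue✓ 2275:Wed✓ 2276:Fri 2277:Sat 2278:Sun 2279:Mon 2280:Wed✓ 2281:Thu✓ 2282:Fri 2283:Sat 2284:Mon 2285:Tue✓
Years with five Thursdays: 2240, 2241, 2242, 2246, 2247, 2252, 2253, 2257, 2258, 2259, 2263, 2264, 2268, 2269, 2270, 2274, 2275, 2280, 2281, 2285 → 20.

20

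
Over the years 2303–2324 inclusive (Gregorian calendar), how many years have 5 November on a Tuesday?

3

Track 5 November's weekday year by year (advancing +1, or +2 across a Feb 29):
  2303: Thu  2304: Sat (+2)  2305: Sun (+1)  2306: Mon (+1)  2307: Tue (+1) ✓
  2308: Thu (+2)  2309: Fri (+1)  2310: Sat (+1)  2311: Sun (+1)  2312: Tue (+2) ✓
  2313: Wed (+1)  2314: Thu (+1)  2315: Fri (+1)  2316: Sun (+2)  2317: Mon (+1)
  2318: Tue (+1) ✓  2319: Wed (+1)  2320: Fri (+2)  2321: Sat (+1)  2322: Sun (+1)
  2323: Mon (+1)  2324: Wed (+2)
Tuesday years: 2307, 2312, 2318 — 3 in total.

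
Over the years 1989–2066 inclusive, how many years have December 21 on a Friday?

Track December 21's weekday year by year (advancing +1, or +2 across a Feb 29):
  1989: Thu  1990: Fri (+1) ✓  1991: Sat (+1)  1992: Mon (+2)  1993: Tue (+1)
  1994: Wed (+1)  1995: Thu (+1)  1996: Sat (+2)  1997: Sun (+1)  1998: Mon (+1)
  1999: Tue (+1)  2000: Thu (+2)  2001: Fri (+1) ✓  2002: Sat (+1)  … (50 more years) …
  2053: Sun (+1)  2054: Mon (+1)  2055: Tue (+1)  2056: Thu (+2)  2057: Fri (+1) ✓
  2058: Sat (+1)  2059: Sun (+1)  2060: Tue (+2)  2061: Wed (+1)  2062: Thu (+1)
  2063: Fri (+1) ✓  2064: Sun (+2)  2065: Mon (+1)  2066: Tue (+1)
Friday years: 1990, 2001, 2007, 2012, 2018, 2029, 2035, 2040, 2046, 2057, 2063 — 11 in total.

11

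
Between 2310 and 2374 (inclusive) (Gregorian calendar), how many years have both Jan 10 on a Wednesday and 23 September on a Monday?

Check each year's weekday for Jan 10 and 23 September:
  2310: Mon/Fri  2311: Tue/Sat  2312: Wed/Mon ✓  2313: Fri/Tue  2314: Sat/Wed  2315: Sun/Thu  2316: Mon/Sat  2317: Wed/Sun  2318: Thu/Mon  2319: Fri/Tue  2320: Sat/Thu  2321: Mon/Fri  2322: Tue/Sat  2323: Wed/Sun  …(37 more)…  2361: Tue/Sat  2362: Wed/Sun  2363: Thu/Mon  2364: Fri/Wed  2365: Sun/Thu  2366: Mon/Fri  2367: Tue/Sat  2368: Wed/Mon ✓  2369: Fri/Tue  2370: Sat/Wed  2371: Sun/Thu  2372: Mon/Sat  2373: Wed/Sun  2374: Thu/Mon
Both conditions hold in: 2312, 2340, 2368 — 3.

3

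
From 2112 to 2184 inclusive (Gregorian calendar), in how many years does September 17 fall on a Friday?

Track September 17's weekday year by year (advancing +1, or +2 across a Feb 29):
  2112: Sat  2113: Sun (+1)  2114: Mon (+1)  2115: Tue (+1)  2116: Thu (+2)
  2117: Fri (+1) ✓  2118: Sat (+1)  2119: Sun (+1)  2120: Tue (+2)  2121: Wed (+1)
  2122: Thu (+1)  2123: Fri (+1) ✓  2124: Sun (+2)  2125: Mon (+1)  … (45 more years) …
  2171: Tue (+1)  2172: Thu (+2)  2173: Fri (+1) ✓  2174: Sat (+1)  2175: Sun (+1)
  2176: Tue (+2)  2177: Wed (+1)  2178: Thu (+1)  2179: Fri (+1) ✓  2180: Sun (+2)
  2181: Mon (+1)  2182: Tue (+1)  2183: Wed (+1)  2184: Fri (+2) ✓
Friday years: 2117, 2123, 2128, 2134, 2145, 2151, 2156, 2162, 2173, 2179, 2184 — 11 in total.

11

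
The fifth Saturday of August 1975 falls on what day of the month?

30

August 1, 1975 is a Friday, so the first Saturday is the 2nd.
The fifth Saturday is 2 + 28 = 30.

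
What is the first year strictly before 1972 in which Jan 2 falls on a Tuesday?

From one year to the next, a fixed date's weekday advances by 1, or by 2 when a Feb 29 lies between the two dates.
1972: January 2 is Sunday.
1971: Saturday (−1)
1970: Friday (−1)
1969: Thursday (−1)
1968: Tuesday (−2)
Jan 2 falls on a Tuesday in 1968.

1968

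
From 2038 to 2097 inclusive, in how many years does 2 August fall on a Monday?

9

Track 2 August's weekday year by year (advancing +1, or +2 across a Feb 29):
  2038: Mon ✓  2039: Tue (+1)  2040: Thu (+2)  2041: Fri (+1)  2042: Sat (+1)
  2043: Sun (+1)  2044: Tue (+2)  2045: Wed (+1)  2046: Thu (+1)  2047: Fri (+1)
  2048: Sun (+2)  2049: Mon (+1) ✓  2050: Tue (+1)  2051: Wed (+1)  … (32 more years) …
  2084: Wed (+2)  2085: Thu (+1)  2086: Fri (+1)  2087: Sat (+1)  2088: Mon (+2) ✓
  2089: Tue (+1)  2090: Wed (+1)  2091: Thu (+1)  2092: Sat (+2)  2093: Sun (+1)
  2094: Mon (+1) ✓  2095: Tue (+1)  2096: Thu (+2)  2097: Fri (+1)
Monday years: 2038, 2049, 2055, 2060, 2066, 2077, 2083, 2088, 2094 — 9 in total.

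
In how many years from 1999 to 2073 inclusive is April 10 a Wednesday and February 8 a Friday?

Check each year's weekday for April 10 and February 8:
  1999: Sat/Mon  2000: Mon/Tue  2001: Tue/Thu  2002: Wed/Fri ✓  2003: Thu/Sat  2004: Sat/Sun  2005: Sun/Tue  2006: Mon/Wed  2007: Tue/Thu  2008: Thu/Fri  2009: Fri/Sun  2010: Sat/Mon  2011: Sun/Tue  2012: Tue/Wed  …(47 more)…  2060: Sat/Sun  2061: Sun/Tue  2062: Mon/Wed  2063: Tue/Thu  2064: Thu/Fri  2065: Fri/Sun  2066: Sat/Mon  2067: Sun/Tue  2068: Tue/Wed  2069: Wed/Fri ✓  2070: Thu/Sat  2071: Fri/Sun  2072: Sun/Mon  2073: Mon/Wed
Both conditions hold in: 2002, 2013, 2019, 2030, 2041, 2047, 2058, 2069 — 8.

8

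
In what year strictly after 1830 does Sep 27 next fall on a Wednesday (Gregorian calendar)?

1837

From one year to the next, a fixed date's weekday advances by 1, or by 2 when a Feb 29 lies between the two dates.
1830: September 27 is Monday.
1831: Tuesday (+1)
1832: Thursday (+2)
1833: Friday (+1)
1834: Saturday (+1)
1835: Sunday (+1)
1836: Tuesday (+2)
1837: Wednesday (+1)
Sep 27 falls on a Wednesday in 1837.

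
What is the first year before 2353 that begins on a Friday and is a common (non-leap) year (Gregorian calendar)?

Jan 1 advances by 2 weekdays after a leap year and by 1 after a common year.
2353: Jan 1 is Thursday.
2352: Tuesday (leap)
2351: Monday
2350: Sunday
2349: Saturday
2348: Thursday (leap)
2347: Wednesday
2346: Tuesday
2345: Monday
2344: Saturday (leap)
2343: Friday
2343 begins on a Friday and is a common year.

2343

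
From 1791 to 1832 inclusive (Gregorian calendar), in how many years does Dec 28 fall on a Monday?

Track Dec 28's weekday year by year (advancing +1, or +2 across a Feb 29):
  1791: Wed  1792: Fri (+2)  1793: Sat (+1)  1794: Sun (+1)  1795: Mon (+1) ✓
  1796: Wed (+2)  1797: Thu (+1)  1798: Fri (+1)  1799: Sat (+1)  1800: Sun (+1)
  1801: Mon (+1) ✓  1802: Tue (+1)  1803: Wed (+1)  1804: Fri (+2)  … (14 more years) …
  1819: Tue (+1)  1820: Thu (+2)  1821: Fri (+1)  1822: Sat (+1)  1823: Sun (+1)
  1824: Tue (+2)  1825: Wed (+1)  1826: Thu (+1)  1827: Fri (+1)  1828: Sun (+2)
  1829: Mon (+1) ✓  1830: Tue (+1)  1831: Wed (+1)  1832: Fri (+2)
Monday years: 1795, 1801, 1807, 1812, 1818, 1829 — 6 in total.

6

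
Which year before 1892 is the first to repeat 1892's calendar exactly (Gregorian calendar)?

Two years share a calendar iff Jan 1 falls on the same weekday and both are leap or both are common. 1892: Jan 1 is Friday, leap year.
1891: Jan 1 Thursday, common
1890: Jan 1 Wednesday, common
1889: Jan 1 Tuesday, common
1888: Jan 1 Sunday, leap
1887: Jan 1 Saturday, common
1886: Jan 1 Friday, common
1885: Jan 1 Thursday, common
1884: Jan 1 Tuesday, leap
1883: Jan 1 Monday, common
1882: Jan 1 Sunday, common
1881: Jan 1 Saturday, common
1880: Jan 1 Thursday, leap
1879: Jan 1 Wednesday, common
1878: Jan 1 Tuesday, common
1877: Jan 1 Monday, common
1876: Jan 1 Saturday, leap
1875: Jan 1 Friday, common
1874: Jan 1 Thursday, common
1873: Jan 1 Wednesday, common
1872: Jan 1 Monday, leap
1871: Jan 1 Sunday, common
1870: Jan 1 Saturday, common
1869: Jan 1 Friday, common
1868: Jan 1 Wednesday, leap
1867: Jan 1 Tuesday, common
1866: Jan 1 Monday, common
1865: Jan 1 Sunday, common
1864: Jan 1 Friday, leap
1864 matches on both conditions.

1864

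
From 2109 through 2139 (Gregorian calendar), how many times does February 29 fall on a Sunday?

1

Leap years in 2109–2139: 7 of them.
Feb 29 weekday advances by 5 (mod 7) from one leap year to the next four years later (or differs when a century non-leap intervenes).
Leap-day weekdays: 2112:Mon 2116:Sat 2120:Thu 2124:Tue 2128:Sun✓ 2132:Fri 2136:Wed
Sunday: 2128 → 1.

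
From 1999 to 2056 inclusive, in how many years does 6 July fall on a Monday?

8

Track 6 July's weekday year by year (advancing +1, or +2 across a Feb 29):
  1999: Tue  2000: Thu (+2)  2001: Fri (+1)  2002: Sat (+1)  2003: Sun (+1)
  2004: Tue (+2)  2005: Wed (+1)  2006: Thu (+1)  2007: Fri (+1)  2008: Sun (+2)
  2009: Mon (+1) ✓  2010: Tue (+1)  2011: Wed (+1)  2012: Fri (+2)  … (30 more years) …
  2043: Mon (+1) ✓  2044: Wed (+2)  2045: Thu (+1)  2046: Fri (+1)  2047: Sat (+1)
  2048: Mon (+2) ✓  2049: Tue (+1)  2050: Wed (+1)  2051: Thu (+1)  2052: Sat (+2)
  2053: Sun (+1)  2054: Mon (+1) ✓  2055: Tue (+1)  2056: Thu (+2)
Monday years: 2009, 2015, 2020, 2026, 2037, 2043, 2048, 2054 — 8 in total.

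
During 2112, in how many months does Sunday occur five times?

4

A month of length L has five Sundays iff its first Sunday is on day ≤ L−28 (so day 1–3 in a 31-day month, 1–2 in a 30-day month, day 1 in a leap February).
Checking each month of 2112: Jan starts Fri (31d) ✓; Feb starts Mon (29d); Mar starts Tue (31d); Apr starts Fri (30d); May starts Sun (31d) ✓; Jun starts Wed (30d); Jul starts Fri (31d) ✓; Aug starts Mon (31d); Sep starts Thu (30d); Oct starts Sat (31d) ✓; Nov starts Tue (30d); Dec starts Thu (31d).
Five-Sunday months: January, May, July, October → 4.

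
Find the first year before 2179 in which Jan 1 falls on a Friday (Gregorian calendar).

2173

Jan 1 advances by 2 weekdays after a leap year and by 1 after a common year.
2179: Jan 1 is Friday.
2178: Thursday
2177: Wednesday
2176: Monday (leap)
2175: Sunday
2174: Saturday
2173: Friday
2173 begins on a Friday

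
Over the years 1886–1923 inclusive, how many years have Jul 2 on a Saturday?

Track Jul 2's weekday year by year (advancing +1, or +2 across a Feb 29):
  1886: Fri  1887: Sat (+1) ✓  1888: Mon (+2)  1889: Tue (+1)  1890: Wed (+1)
  1891: Thu (+1)  1892: Sat (+2) ✓  1893: Sun (+1)  1894: Mon (+1)  1895: Tue (+1)
  1896: Thu (+2)  1897: Fri (+1)  1898: Sat (+1) ✓  1899: Sun (+1)  … (10 more years) …
  1910: Sat (+1) ✓  1911: Sun (+1)  1912: Tue (+2)  1913: Wed (+1)  1914: Thu (+1)
  1915: Fri (+1)  1916: Sun (+2)  1917: Mon (+1)  1918: Tue (+1)  1919: Wed (+1)
  1920: Fri (+2)  1921: Sat (+1) ✓  1922: Sun (+1)  1923: Mon (+1)
Saturday years: 1887, 1892, 1898, 1904, 1910, 1921 — 6 in total.

6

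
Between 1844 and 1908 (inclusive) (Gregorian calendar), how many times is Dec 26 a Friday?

9

Track Dec 26's weekday year by year (advancing +1, or +2 across a Feb 29):
  1844: Thu  1845: Fri (+1) ✓  1846: Sat (+1)  1847: Sun (+1)  1848: Tue (+2)
  1849: Wed (+1)  1850: Thu (+1)  1851: Fri (+1) ✓  1852: Sun (+2)  1853: Mon (+1)
  1854: Tue (+1)  1855: Wed (+1)  1856: Fri (+2) ✓  1857: Sat (+1)  … (37 more years) …
  1895: Thu (+1)  1896: Sat (+2)  1897: Sun (+1)  1898: Mon (+1)  1899: Tue (+1)
  1900: Wed (+1)  1901: Thu (+1)  1902: Fri (+1) ✓  1903: Sat (+1)  1904: Mon (+2)
  1905: Tue (+1)  1906: Wed (+1)  1907: Thu (+1)  1908: Sat (+2)
Friday years: 1845, 1851, 1856, 1862, 1873, 1879, 1884, 1890, 1902 — 9 in total.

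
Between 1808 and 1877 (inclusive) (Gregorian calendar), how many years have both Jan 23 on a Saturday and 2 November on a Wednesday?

3

Check each year's weekday for Jan 23 and 2 November:
  1808: Sat/Wed ✓  1809: Mon/Thu  1810: Tue/Fri  1811: Wed/Sat  1812: Thu/Mon  1813: Sat/Tue  1814: Sun/Wed  1815: Mon/Thu  1816: Tue/Sat  1817: Thu/Sun  1818: Fri/Mon  1819: Sat/Tue  1820: Sun/Thu  1821: Tue/Fri  …(42 more)…  1864: Sat/Wed ✓  1865: Mon/Thu  1866: Tue/Fri  1867: Wed/Sat  1868: Thu/Mon  1869: Sat/Tue  1870: Sun/Wed  1871: Mon/Thu  1872: Tue/Sat  1873: Thu/Sun  1874: Fri/Mon  1875: Sat/Tue  1876: Sun/Thu  1877: Tue/Fri
Both conditions hold in: 1808, 1836, 1864 — 3.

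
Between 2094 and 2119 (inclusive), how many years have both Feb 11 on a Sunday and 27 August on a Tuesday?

Check each year's weekday for Feb 11 and 27 August:
  2094: Thu/Fri  2095: Fri/Sat  2096: Sat/Mon  2097: Mon/Tue  2098: Tue/Wed  2099: Wed/Thu  2100: Thu/Fri  2101: Fri/Sat  2102: Sat/Sun  2103: Sun/Mon  2104: Mon/Wed  2105: Wed/Thu  2106: Thu/Fri  2107: Fri/Sat  2108: Sat/Mon  2109: Mon/Tue  2110: Tue/Wed  2111: Wed/Thu  2112: Thu/Sat  2113: Sat/Sun  2114: Sun/Mon  2115: Mon/Tue  2116: Tue/Thu  2117: Thu/Fri  2118: Fri/Sat  2119: Sat/Sun
Both conditions hold in: no year — 0.

0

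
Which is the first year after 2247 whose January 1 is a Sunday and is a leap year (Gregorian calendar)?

2260

Jan 1 advances by 2 weekdays after a leap year and by 1 after a common year.
2247: Jan 1 is Friday.
2248: Saturday (leap)
2249: Monday
2250: Tuesday
2251: Wednesday
2252: Thursday (leap)
2253: Saturday
2254: Sunday
2255: Monday
2256: Tuesday (leap)
2257: Thursday
2258: Friday
2259: Saturday
2260: Sunday (leap)
2260 begins on a Sunday and is a leap year.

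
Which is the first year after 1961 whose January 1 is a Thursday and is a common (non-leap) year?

1970

Jan 1 advances by 2 weekdays after a leap year and by 1 after a common year.
1961: Jan 1 is Sunday.
1962: Monday
1963: Tuesday
1964: Wednesday (leap)
1965: Friday
1966: Saturday
1967: Sunday
1968: Monday (leap)
1969: Wednesday
1970: Thursday
1970 begins on a Thursday and is a common year.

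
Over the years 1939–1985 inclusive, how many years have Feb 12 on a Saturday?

Track Feb 12's weekday year by year (advancing +1, or +2 across a Feb 29):
  1939: Sun  1940: Mon (+1)  1941: Wed (+2)  1942: Thu (+1)  1943: Fri (+1)
  1944: Sat (+1) ✓  1945: Mon (+2)  1946: Tue (+1)  1947: Wed (+1)  1948: Thu (+1)
  1949: Sat (+2) ✓  1950: Sun (+1)  1951: Mon (+1)  1952: Tue (+1)  … (19 more years) …
  1972: Sat (+1) ✓  1973: Mon (+2)  1974: Tue (+1)  1975: Wed (+1)  1976: Thu (+1)
  1977: Sat (+2) ✓  1978: Sun (+1)  1979: Mon (+1)  1980: Tue (+1)  1981: Thu (+2)
  1982: Fri (+1)  1983: Sat (+1) ✓  1984: Sun (+1)  1985: Tue (+2)
Saturday years: 1944, 1949, 1955, 1966, 1972, 1977, 1983 — 7 in total.

7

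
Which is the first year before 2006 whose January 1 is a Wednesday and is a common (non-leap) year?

Jan 1 advances by 2 weekdays after a leap year and by 1 after a common year.
2006: Jan 1 is Sunday.
2005: Saturday
2004: Thursday (leap)
2003: Wednesday
2003 begins on a Wednesday and is a common year.

2003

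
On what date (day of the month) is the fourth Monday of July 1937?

26

July 1, 1937 is a Thursday, so the first Monday is the 5th.
The fourth Monday is 5 + 21 = 26.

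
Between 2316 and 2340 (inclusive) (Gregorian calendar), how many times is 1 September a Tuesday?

Track 1 September's weekday year by year (advancing +1, or +2 across a Feb 29):
  2316: Fri  2317: Sat (+1)  2318: Sun (+1)  2319: Mon (+1)  2320: Wed (+2)
  2321: Thu (+1)  2322: Fri (+1)  2323: Sat (+1)  2324: Mon (+2)  2325: Tue (+1) ✓
  2326: Wed (+1)  2327: Thu (+1)  2328: Sat (+2)  2329: Sun (+1)  2330: Mon (+1)
  2331: Tue (+1) ✓  2332: Thu (+2)  2333: Fri (+1)  2334: Sat (+1)  2335: Sun (+1)
  2336: Tue (+2) ✓  2337: Wed (+1)  2338: Thu (+1)  2339: Fri (+1)  2340: Sun (+2)
Tuesday years: 2325, 2331, 2336 — 3 in total.

3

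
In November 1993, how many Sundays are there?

4

November 1993 has 30 days and begins on Monday.
The first Sunday is November 7.
Sundays fall on 7, 14, 21, 28 — that's 4.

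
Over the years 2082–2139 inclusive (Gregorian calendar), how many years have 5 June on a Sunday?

8

Track 5 June's weekday year by year (advancing +1, or +2 across a Feb 29):
  2082: Fri  2083: Sat (+1)  2084: Mon (+2)  2085: Tue (+1)  2086: Wed (+1)
  2087: Thu (+1)  2088: Sat (+2)  2089: Sun (+1) ✓  2090: Mon (+1)  2091: Tue (+1)
  2092: Thu (+2)  2093: Fri (+1)  2094: Sat (+1)  2095: Sun (+1) ✓  … (30 more years) …
  2126: Wed (+1)  2127: Thu (+1)  2128: Sat (+2)  2129: Sun (+1) ✓  2130: Mon (+1)
  2131: Tue (+1)  2132: Thu (+2)  2133: Fri (+1)  2134: Sat (+1)  2135: Sun (+1) ✓
  2136: Tue (+2)  2137: Wed (+1)  2138: Thu (+1)  2139: Fri (+1)
Sunday years: 2089, 2095, 2101, 2107, 2112, 2118, 2129, 2135 — 8 in total.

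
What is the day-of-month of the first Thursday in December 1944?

7

December 1, 1944 is a Friday, so the first Thursday is the 7th.
The first Thursday is 7 + 0 = 7.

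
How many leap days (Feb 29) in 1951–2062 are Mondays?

Leap years in 1951–2062: 28 of them.
Feb 29 weekday advances by 5 (mod 7) from one leap year to the next four years later (or differs when a century non-leap intervenes).
Leap-day weekdays: 1952:Fri 1956:Wed 1960:Mon✓ 1964:Sat 1968:Thu 1972:Tue 1976:Sun 1980:Fri 1984:Wed 1988:Mon✓ 1992:Sat 1996:Thu 2000:Tue 2004:Sun 2008:Fri 2012:Wed 2016:Mon✓ 2020:Sat 2024:Thu 2028:Tue 2032:Sun 2036:Fri 2040:Wed 2044:Mon✓ 2048:Sat 2052:Thu 2056:Tue 2060:Sun
Monday: 1960, 1988, 2016, 2044 → 4.

4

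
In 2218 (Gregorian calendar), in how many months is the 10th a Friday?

Check the 10th of each month of 2218: Jan 10: Sat, Feb 10: Tue, Mar 10: Tue, Apr 10: Fri, May 10: Sun, Jun 10: Wed, Jul 10: Fri, Aug 10: Mon, Sep 10: Thu, Oct 10: Sat, Nov 10: Tue, Dec 10: Thu.
Friday occurs in April, July — 2 months.

2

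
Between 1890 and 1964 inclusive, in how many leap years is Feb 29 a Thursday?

2

Leap years in 1890–1964: 18 of them.
Feb 29 weekday advances by 5 (mod 7) from one leap year to the next four years later (or differs when a century non-leap intervenes).
Leap-day weekdays: 1892:Mon 1896:Sat 1904:Mon 1908:Sat 1912:Thu✓ 1916:Tue 1920:Sun 1924:Fri 1928:Wed 1932:Mon 1936:Sat 1940:Thu✓ 1944:Tue 1948:Sun 1952:Fri 1956:Wed 1960:Mon 1964:Sat
Thursday: 1912, 1940 → 2.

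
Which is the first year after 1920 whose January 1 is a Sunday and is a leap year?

1928

Jan 1 advances by 2 weekdays after a leap year and by 1 after a common year.
1920: Jan 1 is Thursday (leap).
1921: Saturday
1922: Sunday
1923: Monday
1924: Tuesday (leap)
1925: Thursday
1926: Friday
1927: Saturday
1928: Sunday (leap)
1928 begins on a Sunday and is a leap year.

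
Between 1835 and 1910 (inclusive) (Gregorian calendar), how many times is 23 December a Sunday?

Track 23 December's weekday year by year (advancing +1, or +2 across a Feb 29):
  1835: Wed  1836: Fri (+2)  1837: Sat (+1)  1838: Sun (+1) ✓  1839: Mon (+1)
  1840: Wed (+2)  1841: Thu (+1)  1842: Fri (+1)  1843: Sat (+1)  1844: Mon (+2)
  1845: Tue (+1)  1846: Wed (+1)  1847: Thu (+1)  1848: Sat (+2)  … (48 more years) …
  1897: Thu (+1)  1898: Fri (+1)  1899: Sat (+1)  1900: Sun (+1) ✓  1901: Mon (+1)
  1902: Tue (+1)  1903: Wed (+1)  1904: Fri (+2)  1905: Sat (+1)  1906: Sun (+1) ✓
  1907: Mon (+1)  1908: Wed (+2)  1909: Thu (+1)  1910: Fri (+1)
Sunday years: 1838, 1849, 1855, 1860, 1866, 1877, 1883, 1888, 1894, 1900, 1906 — 11 in total.

11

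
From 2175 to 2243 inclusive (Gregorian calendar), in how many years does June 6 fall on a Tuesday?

10

Track June 6's weekday year by year (advancing +1, or +2 across a Feb 29):
  2175: Tue ✓  2176: Thu (+2)  2177: Fri (+1)  2178: Sat (+1)  2179: Sun (+1)
  2180: Tue (+2) ✓  2181: Wed (+1)  2182: Thu (+1)  2183: Fri (+1)  2184: Sun (+2)
  2185: Mon (+1)  2186: Tue (+1) ✓  2187: Wed (+1)  2188: Fri (+2)  … (41 more years) …
  2230: Sun (+1)  2231: Mon (+1)  2232: Wed (+2)  2233: Thu (+1)  2234: Fri (+1)
  2235: Sat (+1)  2236: Mon (+2)  2237: Tue (+1) ✓  2238: Wed (+1)  2239: Thu (+1)
  2240: Sat (+2)  2241: Sun (+1)  2242: Mon (+1)  2243: Tue (+1) ✓
Tuesday years: 2175, 2180, 2186, 2197, 2209, 2215, 2220, 2226, 2237, 2243 — 10 in total.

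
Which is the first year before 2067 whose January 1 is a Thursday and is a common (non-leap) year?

2065

Jan 1 advances by 2 weekdays after a leap year and by 1 after a common year.
2067: Jan 1 is Saturday.
2066: Friday
2065: Thursday
2065 begins on a Thursday and is a common year.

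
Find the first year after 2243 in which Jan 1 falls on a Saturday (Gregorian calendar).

Jan 1 advances by 2 weekdays after a leap year and by 1 after a common year.
2243: Jan 1 is Sunday.
2244: Monday (leap)
2245: Wednesday
2246: Thursday
2247: Friday
2248: Saturday (leap)
2248 begins on a Saturday

2248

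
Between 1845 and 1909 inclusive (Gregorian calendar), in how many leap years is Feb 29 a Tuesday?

Leap years in 1845–1909: 15 of them.
Feb 29 weekday advances by 5 (mod 7) from one leap year to the next four years later (or differs when a century non-leap intervenes).
Leap-day weekdays: 1848:Tue✓ 1852:Sun 1856:Fri 1860:Wed 1864:Mon 1868:Sat 1872:Thu 1876:Tue✓ 1880:Sun 1884:Fri 1888:Wed 1892:Mon 1896:Sat 1904:Mon 1908:Sat
Tuesday: 1848, 1876 → 2.

2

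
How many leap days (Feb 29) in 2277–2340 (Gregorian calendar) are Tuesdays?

Leap years in 2277–2340: 15 of them.
Feb 29 weekday advances by 5 (mod 7) from one leap year to the next four years later (or differs when a century non-leap intervenes).
Leap-day weekdays: 2280:Sun 2284:Fri 2288:Wed 2292:Mon 2296:Sat 2304:Mon 2308:Sat 2312:Thu 2316:Tue✓ 2320:Sun 2324:Fri 2328:Wed 2332:Mon 2336:Sat 2340:Thu
Tuesday: 2316 → 1.

1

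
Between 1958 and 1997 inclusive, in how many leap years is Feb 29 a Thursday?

Leap years in 1958–1997: 10 of them.
Feb 29 weekday advances by 5 (mod 7) from one leap year to the next four years later (or differs when a century non-leap intervenes).
Leap-day weekdays: 1960:Mon 1964:Sat 1968:Thu✓ 1972:Tue 1976:Sun 1980:Fri 1984:Wed 1988:Mon 1992:Sat 1996:Thu✓
Thursday: 1968, 1996 → 2.

2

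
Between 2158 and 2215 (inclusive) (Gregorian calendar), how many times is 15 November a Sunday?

9

Track 15 November's weekday year by year (advancing +1, or +2 across a Feb 29):
  2158: Wed  2159: Thu (+1)  2160: Sat (+2)  2161: Sun (+1) ✓  2162: Mon (+1)
  2163: Tue (+1)  2164: Thu (+2)  2165: Fri (+1)  2166: Sat (+1)  2167: Sun (+1) ✓
  2168: Tue (+2)  2169: Wed (+1)  2170: Thu (+1)  2171: Fri (+1)  … (30 more years) …
  2202: Mon (+1)  2203: Tue (+1)  2204: Thu (+2)  2205: Fri (+1)  2206: Sat (+1)
  2207: Sun (+1) ✓  2208: Tue (+2)  2209: Wed (+1)  2210: Thu (+1)  2211: Fri (+1)
  2212: Sun (+2) ✓  2213: Mon (+1)  2214: Tue (+1)  2215: Wed (+1)
Sunday years: 2161, 2167, 2172, 2178, 2189, 2195, 2201, 2207, 2212 — 9 in total.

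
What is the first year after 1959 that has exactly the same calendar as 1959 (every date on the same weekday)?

Two years share a calendar iff Jan 1 falls on the same weekday and both are leap or both are common. 1959: Jan 1 is Thursday, common year.
1960: Jan 1 Friday, leap
1961: Jan 1 Sunday, common
1962: Jan 1 Monday, common
1963: Jan 1 Tuesday, common
1964: Jan 1 Wednesday, leap
1965: Jan 1 Friday, common
1966: Jan 1 Saturday, common
1967: Jan 1 Sunday, common
1968: Jan 1 Monday, leap
1969: Jan 1 Wednesday, common
1970: Jan 1 Thursday, common
1970 matches on both conditions.

1970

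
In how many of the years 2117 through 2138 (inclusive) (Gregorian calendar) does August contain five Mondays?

August has 31 days; it has five Mondays when Monday falls among the first (month-length − 28) days — i.e. when August 1 is one of Monday/Sunday/Saturday.
August 1 by year: 2117:Sun✓ 2118:Mon✓ 2119:Tue 2120:Thu 2121:Fri 2122:Sat✓ 2123:Sun✓ 2124:Tue 2125:Wed 2126:Thu 2127:Fri 2128:Sun✓ 2129:Mon✓ 2130:Tue 2131:Wed 2132:Fri 2133:Sat✓ 2134:Sun✓ 2135:Mon✓ 2136:Wed 2137:Thu 2138:Fri
Years with five Mondays: 2117, 2118, 2122, 2123, 2128, 2129, 2133, 2134, 2135 → 9.

9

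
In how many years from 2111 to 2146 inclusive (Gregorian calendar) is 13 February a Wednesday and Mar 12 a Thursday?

Check each year's weekday for 13 February and Mar 12:
  2111: Fri/Thu  2112: Sat/Sat  2113: Mon/Sun  2114: Tue/Mon  2115: Wed/Tue  2116: Thu/Thu  2117: Sat/Fri  2118: Sun/Sat  2119: Mon/Sun  2120: Tue/Tue  2121: Thu/Wed  2122: Fri/Thu  2123: Sat/Fri  2124: Sun/Sun  …(8 more)…  2133: Fri/Thu  2134: Sat/Fri  2135: Sun/Sat  2136: Mon/Mon  2137: Wed/Tue  2138: Thu/Wed  2139: Fri/Thu  2140: Sat/Sat  2141: Mon/Sun  2142: Tue/Mon  2143: Wed/Tue  2144: Thu/Thu  2145: Sat/Fri  2146: Sun/Sat
Both conditions hold in: no year — 0.

0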